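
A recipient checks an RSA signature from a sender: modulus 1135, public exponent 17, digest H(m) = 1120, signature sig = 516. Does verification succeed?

fails

Squares mod 1135: sig^1≡516, sig^2≡666, sig^4≡906, sig^8≡231, sig^16≡16
17 = 16 + 1, so sig^17 ≡ 16·516 ≡ 311 (mod 1135)
311 ≠ 1120, so verification fails.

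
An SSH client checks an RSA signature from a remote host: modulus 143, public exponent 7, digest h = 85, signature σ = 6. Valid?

yes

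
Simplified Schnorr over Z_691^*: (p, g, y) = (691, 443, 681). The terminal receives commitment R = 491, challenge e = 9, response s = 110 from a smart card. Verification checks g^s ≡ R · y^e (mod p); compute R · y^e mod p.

400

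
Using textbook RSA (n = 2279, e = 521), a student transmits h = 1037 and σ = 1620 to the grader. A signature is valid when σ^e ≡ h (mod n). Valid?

σ^2 ≡ 1620^2 = 2624400 ≡ 1271
σ^4 ≡ 1271^2 = 1615441 ≡ 1909
σ^8 ≡ 1909^2 = 3644281 ≡ 160
σ^16 ≡ 160^2 = 25600 ≡ 531
σ^32 ≡ 531^2 = 281961 ≡ 1644
σ^64 ≡ 1644^2 = 2702736 ≡ 2121
σ^128 ≡ 2121^2 = 4498641 ≡ 2174
σ^256 ≡ 2174^2 = 4726276 ≡ 1909
σ^512 ≡ 1909^2 = 3644281 ≡ 160
521 = 512 + 8 + 1, so σ^521 ≡ 160·160·1620 ≡ 1037 (mod 2279)
Since 1037 equals the digest 1037, verification succeeds.

yes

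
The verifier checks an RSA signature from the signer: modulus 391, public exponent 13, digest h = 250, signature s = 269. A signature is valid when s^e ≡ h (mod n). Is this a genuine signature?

forged

s^2 ≡ 269^2 = 72361 ≡ 26
s^4 ≡ 26^2 = 676 ≡ 285
s^8 ≡ 285^2 = 81225 ≡ 288
13 = 8 + 4 + 1, so s^13 ≡ 288·285·269 ≡ 141 (mod 391)
s^13 mod 391 = 141, but h = 250.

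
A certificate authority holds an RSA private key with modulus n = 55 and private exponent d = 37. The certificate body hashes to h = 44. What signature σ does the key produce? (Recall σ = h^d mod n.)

Squares mod 55: h^1≡44, h^2≡11, h^4≡11, h^8≡11, h^16≡11, h^32≡11
37 = 32 + 4 + 1, so h^37 ≡ 11·11·44 ≡ 44 (mod 55)

44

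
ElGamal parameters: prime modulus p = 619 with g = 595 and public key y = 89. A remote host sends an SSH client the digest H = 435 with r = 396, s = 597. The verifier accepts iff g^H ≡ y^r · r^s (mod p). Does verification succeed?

passes

Left side g^H mod p:
595^2 = 354025 ≡ 576
595^4 ≡ 576^2 = 331776 ≡ 611
595^8 ≡ 611^2 = 373321 ≡ 64
595^16 ≡ 64^2 = 4096 ≡ 382
595^32 ≡ 382^2 = 145924 ≡ 459
595^64 ≡ 459^2 = 210681 ≡ 221
595^128 ≡ 221^2 = 48841 ≡ 559
595^256 ≡ 559^2 = 312481 ≡ 505
435 = 256 + 128 + 32 + 16 + 2 + 1, so 595^435 ≡ 505·559·459·382·576·595 ≡ 13 (mod 619)
Right side y^r · r^s mod p:
89^2 = 7921 ≡ 493
89^4 ≡ 493^2 = 243049 ≡ 401
89^8 ≡ 401^2 = 160801 ≡ 480
89^16 ≡ 480^2 = 230400 ≡ 132
89^32 ≡ 132^2 = 17424 ≡ 92
89^64 ≡ 92^2 = 8464 ≡ 417
89^128 ≡ 417^2 = 173889 ≡ 569
89^256 ≡ 569^2 = 323761 ≡ 24
396 = 256 + 128 + 8 + 4, so 89^396 ≡ 24·569·480·401 ≡ 136 (mod 619)
396^2 = 156816 ≡ 209
396^4 ≡ 209^2 = 43681 ≡ 351
396^8 ≡ 351^2 = 123201 ≡ 20
396^16 ≡ 20^2 = 400
396^32 ≡ 400^2 = 160000 ≡ 298
396^64 ≡ 298^2 = 88804 ≡ 287
396^128 ≡ 287^2 = 82369 ≡ 42
396^256 ≡ 42^2 = 1764 ≡ 526
396^512 ≡ 526^2 = 276676 ≡ 602
597 = 512 + 64 + 16 + 4 + 1, so 396^597 ≡ 602·287·400·351·396 ≡ 478 (mod 619)
136·478 = 65008 ≡ 13 (mod 619)
13 ≡ 13 (mod 619), so the signature is genuine.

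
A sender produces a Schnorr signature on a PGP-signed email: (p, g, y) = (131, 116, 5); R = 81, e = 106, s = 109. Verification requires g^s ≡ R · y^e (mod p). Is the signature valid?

g^s mod p:
116^2 = 13456 ≡ 94
116^4 ≡ 94^2 = 8836 ≡ 59
116^8 ≡ 59^2 = 3481 ≡ 75
116^16 ≡ 75^2 = 5625 ≡ 123
116^32 ≡ 123^2 = 15129 ≡ 64
116^64 ≡ 64^2 = 4096 ≡ 35
109 = 64 + 32 + 8 + 4 + 1, so 116^109 ≡ 35·64·75·59·116 ≡ 22 (mod 131)
R · y^e mod p:
5^2 = 25
5^4 ≡ 25^2 = 625 ≡ 101
5^8 ≡ 101^2 = 10201 ≡ 114
5^16 ≡ 114^2 = 12996 ≡ 27
5^32 ≡ 27^2 = 729 ≡ 74
5^64 ≡ 74^2 = 5476 ≡ 105
106 = 64 + 32 + 8 + 2, so 5^106 ≡ 105·74·114·25 ≡ 129 (mod 131)
81·129 = 10449 ≡ 100 (mod 131)
22 ≠ 100; the check fails.

invalid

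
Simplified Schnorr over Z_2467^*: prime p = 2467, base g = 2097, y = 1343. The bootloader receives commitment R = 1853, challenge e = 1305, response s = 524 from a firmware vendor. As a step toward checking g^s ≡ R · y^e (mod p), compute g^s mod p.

705

2097^2 = 4397409 ≡ 1215
2097^4 ≡ 1215^2 = 1476225 ≡ 959
2097^8 ≡ 959^2 = 919681 ≡ 1957
2097^16 ≡ 1957^2 = 3829849 ≡ 1065
2097^32 ≡ 1065^2 = 1134225 ≡ 1872
2097^64 ≡ 1872^2 = 3504384 ≡ 1244
2097^128 ≡ 1244^2 = 1547536 ≡ 727
2097^256 ≡ 727^2 = 528529 ≡ 591
2097^512 ≡ 591^2 = 349281 ≡ 1434
524 = 512 + 8 + 4, so 2097^524 ≡ 1434·1957·959 ≡ 705 (mod 2467)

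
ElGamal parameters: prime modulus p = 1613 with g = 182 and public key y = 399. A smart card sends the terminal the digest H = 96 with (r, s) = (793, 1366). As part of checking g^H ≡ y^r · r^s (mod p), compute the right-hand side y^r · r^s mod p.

Squares mod 1613: 399^1≡399, 399^2≡1127, 399^4≡698, 399^8≡78, 399^16≡1245, 399^32≡1545, 399^64≡1398, 399^128≡1061, 399^256≡1460, 399^512≡827
793 = 512 + 256 + 16 + 8 + 1, so 399^793 ≡ 827·1460·1245·78·399 ≡ 1500 (mod 1613)
Squares mod 1613: 793^1≡793, 793^2≡1392, 793^4≡451, 793^8≡163, 793^16≡761, 793^32≡54, 793^64≡1303, 793^128≡933, 793^256≡1082, 793^512≡1299, 793^1024≡203
1366 = 1024 + 256 + 64 + 16 + 4 + 2, so 793^1366 ≡ 203·1082·1303·761·451·1392 ≡ 484 (mod 1613)
y^r · r^s ≡ 1500·484 = 726000 ≡ 150 (mod 1613)

150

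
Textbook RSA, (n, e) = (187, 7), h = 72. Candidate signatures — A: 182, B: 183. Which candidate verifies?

B

Candidate A: 182^2 = 33124 ≡ 25; 182^4 ≡ 25^2 = 625 ≡ 64; 7 = 4 + 2 + 1, so 182^7 ≡ 64·25·182 ≡ 41 (mod 187)
Candidate B: 183^2 = 33489 ≡ 16; 183^4 ≡ 16^2 = 256 ≡ 69; 7 = 4 + 2 + 1, so 183^7 ≡ 69·16·183 ≡ 72 (mod 187)
  → matches h = 72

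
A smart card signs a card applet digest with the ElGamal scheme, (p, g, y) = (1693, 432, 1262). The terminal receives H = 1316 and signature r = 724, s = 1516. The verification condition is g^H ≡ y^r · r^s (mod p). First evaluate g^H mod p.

Squares mod 1693: 432^1≡432, 432^2≡394, 432^4≡1173, 432^8≡1213, 432^16≡152, 432^32≡1095, 432^64≡381, 432^128≡1256, 432^256≡1353, 432^512≡476, 432^1024≡1407
1316 = 1024 + 256 + 32 + 4, so 432^1316 ≡ 1407·1353·1095·1173 ≡ 85 (mod 1693)

85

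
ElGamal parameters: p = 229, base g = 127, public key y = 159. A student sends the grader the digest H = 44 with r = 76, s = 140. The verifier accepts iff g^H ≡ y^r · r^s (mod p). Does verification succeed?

fails

Left side g^H mod p:
Squares mod 229: 127^1≡127, 127^2≡99, 127^4≡183, 127^8≡55, 127^16≡48, 127^32≡14
44 = 32 + 8 + 4, so 127^44 ≡ 14·55·183 ≡ 75 (mod 229)
Right side y^r · r^s mod p:
Squares mod 229: 159^1≡159, 159^2≡91, 159^4≡37, 159^8≡224, 159^16≡25, 159^32≡167, 159^64≡180
76 = 64 + 8 + 4, so 159^76 ≡ 180·224·37 ≡ 134 (mod 229)
Squares mod 229: 76^1≡76, 76^2≡51, 76^4≡82, 76^8≡83, 76^16≡19, 76^32≡132, 76^64≡20, 76^128≡171
140 = 128 + 8 + 4, so 76^140 ≡ 171·83·82 ≡ 48 (mod 229)
134·48 = 6432 ≡ 20 (mod 229)
75 ≠ 20, so verification fails.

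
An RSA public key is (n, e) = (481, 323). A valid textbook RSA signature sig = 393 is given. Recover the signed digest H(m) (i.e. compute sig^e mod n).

sig^323 mod 481 = 399

399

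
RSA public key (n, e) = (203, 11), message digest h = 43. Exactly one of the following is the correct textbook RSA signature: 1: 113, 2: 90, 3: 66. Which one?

1

Candidate 1: Squares mod 203: 113^1≡113, 113^2≡183, 113^4≡197, 113^8≡36; 11 = 8 + 2 + 1, so 113^11 ≡ 36·183·113 ≡ 43 (mod 203)
  → matches h = 43
Candidate 2: Squares mod 203: 90^1≡90, 90^2≡183, 90^4≡197, 90^8≡36; 11 = 8 + 2 + 1, so 90^11 ≡ 36·183·90 ≡ 160 (mod 203)
Candidate 3: Squares mod 203: 66^1≡66, 66^2≡93, 66^4≡123, 66^8≡107; 11 = 8 + 2 + 1, so 66^11 ≡ 107·93·66 ≡ 61 (mod 203)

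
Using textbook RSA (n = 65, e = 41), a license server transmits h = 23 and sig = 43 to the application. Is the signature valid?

valid

sig^2 ≡ 43^2 = 1849 ≡ 29
sig^4 ≡ 29^2 = 841 ≡ 61
sig^8 ≡ 61^2 = 3721 ≡ 16
sig^16 ≡ 16^2 = 256 ≡ 61
sig^32 ≡ 61^2 = 3721 ≡ 16
41 = 32 + 8 + 1, so sig^41 ≡ 16·16·43 ≡ 23 (mod 65)
23 = h, so the signature checks out.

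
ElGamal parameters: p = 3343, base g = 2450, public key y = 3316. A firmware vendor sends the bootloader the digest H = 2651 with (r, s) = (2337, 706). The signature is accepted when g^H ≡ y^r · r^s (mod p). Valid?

Left side g^H mod p:
2450^2 = 6002500 ≡ 1815
2450^4 ≡ 1815^2 = 3294225 ≡ 1370
2450^8 ≡ 1370^2 = 1876900 ≡ 1477
2450^16 ≡ 1477^2 = 2181529 ≡ 1893
2450^32 ≡ 1893^2 = 3583449 ≡ 3096
2450^64 ≡ 3096^2 = 9585216 ≡ 835
2450^128 ≡ 835^2 = 697225 ≡ 1881
2450^256 ≡ 1881^2 = 3538161 ≡ 1267
2450^512 ≡ 1267^2 = 1605289 ≡ 649
2450^1024 ≡ 649^2 = 421201 ≡ 3326
2450^2048 ≡ 3326^2 = 11062276 ≡ 289
2651 = 2048 + 512 + 64 + 16 + 8 + 2 + 1, so 2450^2651 ≡ 289·649·835·1893·1477·1815·2450 ≡ 648 (mod 3343)
Right side y^r · r^s mod p:
3316^2 = 10995856 ≡ 729
3316^4 ≡ 729^2 = 531441 ≡ 3247
3316^8 ≡ 3247^2 = 10543009 ≡ 2530
3316^16 ≡ 2530^2 = 6400900 ≡ 2398
3316^32 ≡ 2398^2 = 5750404 ≡ 444
3316^64 ≡ 444^2 = 197136 ≡ 3242
3316^128 ≡ 3242^2 = 10510564 ≡ 172
3316^256 ≡ 172^2 = 29584 ≡ 2840
3316^512 ≡ 2840^2 = 8065600 ≡ 2284
3316^1024 ≡ 2284^2 = 5216656 ≡ 1576
3316^2048 ≡ 1576^2 = 2483776 ≡ 3270
2337 = 2048 + 256 + 32 + 1, so 3316^2337 ≡ 3270·2840·444·3316 ≡ 2153 (mod 3343)
2337^2 = 5461569 ≡ 2450
2337^4 ≡ 2450^2 = 6002500 ≡ 1815
2337^8 ≡ 1815^2 = 3294225 ≡ 1370
2337^16 ≡ 1370^2 = 1876900 ≡ 1477
2337^32 ≡ 1477^2 = 2181529 ≡ 1893
2337^64 ≡ 1893^2 = 3583449 ≡ 3096
2337^128 ≡ 3096^2 = 9585216 ≡ 835
2337^256 ≡ 835^2 = 697225 ≡ 1881
2337^512 ≡ 1881^2 = 3538161 ≡ 1267
706 = 512 + 128 + 64 + 2, so 2337^706 ≡ 1267·835·3096·2450 ≡ 2657 (mod 3343)
2153·2657 = 5720521 ≡ 648 (mod 3343)
648 ≡ 648 (mod 3343), so the signature is genuine.

yes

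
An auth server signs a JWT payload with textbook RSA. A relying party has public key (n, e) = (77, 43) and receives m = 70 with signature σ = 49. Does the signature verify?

verifies

Squares mod 77: σ^1≡49, σ^2≡14, σ^4≡42, σ^8≡70, σ^16≡49, σ^32≡14
43 = 32 + 8 + 2 + 1, so σ^43 ≡ 14·70·14·49 ≡ 70 (mod 77)
70 = m, so the signature checks out.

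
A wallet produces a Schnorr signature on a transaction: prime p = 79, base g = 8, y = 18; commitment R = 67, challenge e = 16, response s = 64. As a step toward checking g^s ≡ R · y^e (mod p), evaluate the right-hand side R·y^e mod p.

18^2 = 324 ≡ 8
18^4 ≡ 8^2 = 64
18^8 ≡ 64^2 = 4096 ≡ 67
18^16 ≡ 67^2 = 4489 ≡ 65
R · y^e ≡ 67·65 = 4355 ≡ 10 (mod 79)

10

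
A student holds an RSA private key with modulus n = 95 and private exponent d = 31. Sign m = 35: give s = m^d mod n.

m^2 ≡ 35^2 = 1225 ≡ 85
m^4 ≡ 85^2 = 7225 ≡ 5
m^8 ≡ 5^2 = 25
m^16 ≡ 25^2 = 625 ≡ 55
31 = 16 + 8 + 4 + 2 + 1, so m^31 ≡ 55·25·5·85·35 ≡ 5 (mod 95)

5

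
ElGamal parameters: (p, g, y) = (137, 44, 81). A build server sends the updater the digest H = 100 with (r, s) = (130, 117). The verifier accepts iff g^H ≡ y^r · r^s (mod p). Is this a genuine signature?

Left side g^H mod p:
44^2 = 1936 ≡ 18
44^4 ≡ 18^2 = 324 ≡ 50
44^8 ≡ 50^2 = 2500 ≡ 34
44^16 ≡ 34^2 = 1156 ≡ 60
44^32 ≡ 60^2 = 3600 ≡ 38
44^64 ≡ 38^2 = 1444 ≡ 74
100 = 64 + 32 + 4, so 44^100 ≡ 74·38·50 ≡ 38 (mod 137)
Right side y^r · r^s mod p:
81^2 = 6561 ≡ 122
81^4 ≡ 122^2 = 14884 ≡ 88
81^8 ≡ 88^2 = 7744 ≡ 72
81^16 ≡ 72^2 = 5184 ≡ 115
81^32 ≡ 115^2 = 13225 ≡ 73
81^64 ≡ 73^2 = 5329 ≡ 123
81^128 ≡ 123^2 = 15129 ≡ 59
130 = 128 + 2, so 81^130 ≡ 59·122 ≡ 74 (mod 137)
130^2 = 16900 ≡ 49
130^4 ≡ 49^2 = 2401 ≡ 72
130^8 ≡ 72^2 = 5184 ≡ 115
130^16 ≡ 115^2 = 13225 ≡ 73
130^32 ≡ 73^2 = 5329 ≡ 123
130^64 ≡ 123^2 = 15129 ≡ 59
117 = 64 + 32 + 16 + 4 + 1, so 130^117 ≡ 59·123·73·72·130 ≡ 30 (mod 137)
74·30 = 2220 ≡ 28 (mod 137)
38 ≠ 28, so verification fails.

forged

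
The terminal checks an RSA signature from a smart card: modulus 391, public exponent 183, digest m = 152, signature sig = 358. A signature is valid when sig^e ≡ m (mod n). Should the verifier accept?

reject

sig^183 mod 391 = 239
The recovered value 239 does not match the digest 152.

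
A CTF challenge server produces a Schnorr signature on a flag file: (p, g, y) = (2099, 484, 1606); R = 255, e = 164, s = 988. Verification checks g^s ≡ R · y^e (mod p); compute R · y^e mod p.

Squares mod 2099: 1606^1≡1606, 1606^2≡1664, 1606^4≡315, 1606^8≡572, 1606^16≡1839, 1606^32≡432, 1606^64≡1912, 1606^128≡1385
164 = 128 + 32 + 4, so 1606^164 ≡ 1385·432·315 ≡ 1590 (mod 2099)
R · y^e ≡ 255·1590 = 405450 ≡ 343 (mod 2099)

343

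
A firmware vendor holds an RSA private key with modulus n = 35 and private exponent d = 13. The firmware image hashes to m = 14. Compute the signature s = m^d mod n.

14

m^2 ≡ 14^2 = 196 ≡ 21
m^4 ≡ 21^2 = 441 ≡ 21
m^8 ≡ 21^2 = 441 ≡ 21
13 = 8 + 4 + 1, so m^13 ≡ 21·21·14 ≡ 14 (mod 35)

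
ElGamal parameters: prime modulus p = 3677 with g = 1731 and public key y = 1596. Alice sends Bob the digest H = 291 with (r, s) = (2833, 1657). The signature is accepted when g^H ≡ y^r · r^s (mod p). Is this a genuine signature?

Left side g^H mod p:
1731^2 = 2996361 ≡ 3283
1731^4 ≡ 3283^2 = 10778089 ≡ 802
1731^8 ≡ 802^2 = 643204 ≡ 3406
1731^16 ≡ 3406^2 = 11600836 ≡ 3578
1731^32 ≡ 3578^2 = 12802084 ≡ 2447
1731^64 ≡ 2447^2 = 5987809 ≡ 1653
1731^128 ≡ 1653^2 = 2732409 ≡ 398
1731^256 ≡ 398^2 = 158404 ≡ 293
291 = 256 + 32 + 2 + 1, so 1731^291 ≡ 293·2447·3283·1731 ≡ 619 (mod 3677)
Right side y^r · r^s mod p:
1596^2 = 2547216 ≡ 2732
1596^4 ≡ 2732^2 = 7463824 ≡ 3191
1596^8 ≡ 3191^2 = 10182481 ≡ 868
1596^16 ≡ 868^2 = 753424 ≡ 3316
1596^32 ≡ 3316^2 = 10995856 ≡ 1626
1596^64 ≡ 1626^2 = 2643876 ≡ 113
1596^128 ≡ 113^2 = 12769 ≡ 1738
1596^256 ≡ 1738^2 = 3020644 ≡ 1827
1596^512 ≡ 1827^2 = 3337929 ≡ 2890
1596^1024 ≡ 2890^2 = 8352100 ≡ 1633
1596^2048 ≡ 1633^2 = 2666689 ≡ 864
2833 = 2048 + 512 + 256 + 16 + 1, so 1596^2833 ≡ 864·2890·1827·3316·1596 ≡ 3481 (mod 3677)
2833^2 = 8025889 ≡ 2675
2833^4 ≡ 2675^2 = 7155625 ≡ 183
2833^8 ≡ 183^2 = 33489 ≡ 396
2833^16 ≡ 396^2 = 156816 ≡ 2382
2833^32 ≡ 2382^2 = 5673924 ≡ 313
2833^64 ≡ 313^2 = 97969 ≡ 2367
2833^128 ≡ 2367^2 = 5602689 ≡ 2618
2833^256 ≡ 2618^2 = 6853924 ≡ 3673
2833^512 ≡ 3673^2 = 13490929 ≡ 16
2833^1024 ≡ 16^2 = 256
1657 = 1024 + 512 + 64 + 32 + 16 + 8 + 1, so 2833^1657 ≡ 256·16·2367·313·2382·396·2833 ≡ 3505 (mod 3677)
3481·3505 = 12200905 ≡ 619 (mod 3677)
619 ≡ 619 (mod 3677), so the signature is genuine.

genuine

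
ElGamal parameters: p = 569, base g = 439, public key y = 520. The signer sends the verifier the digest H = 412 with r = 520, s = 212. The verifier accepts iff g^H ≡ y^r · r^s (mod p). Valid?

yes

Left side g^H mod p:
Squares mod 569: 439^1≡439, 439^2≡399, 439^4≡450, 439^8≡505, 439^16≡113, 439^32≡251, 439^64≡411, 439^128≡497, 439^256≡63
412 = 256 + 128 + 16 + 8 + 4, so 439^412 ≡ 63·497·113·505·450 ≡ 497 (mod 569)
Right side y^r · r^s mod p:
Squares mod 569: 520^1≡520, 520^2≡125, 520^4≡262, 520^8≡364, 520^16≡488, 520^32≡302, 520^64≡164, 520^128≡153, 520^256≡80, 520^512≡141
520 = 512 + 8, so 520^520 ≡ 141·364 ≡ 114 (mod 569)
Squares mod 569: 520^1≡520, 520^2≡125, 520^4≡262, 520^8≡364, 520^16≡488, 520^32≡302, 520^64≡164, 520^128≡153
212 = 128 + 64 + 16 + 4, so 520^212 ≡ 153·164·488·262 ≡ 209 (mod 569)
114·209 = 23826 ≡ 497 (mod 569)
497 ≡ 497 (mod 569), so the signature is genuine.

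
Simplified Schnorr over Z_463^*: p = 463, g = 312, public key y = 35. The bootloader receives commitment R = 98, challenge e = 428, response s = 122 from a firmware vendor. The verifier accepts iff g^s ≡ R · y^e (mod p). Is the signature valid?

invalid

g^s mod p:
312^2 = 97344 ≡ 114
312^4 ≡ 114^2 = 12996 ≡ 32
312^8 ≡ 32^2 = 1024 ≡ 98
312^16 ≡ 98^2 = 9604 ≡ 344
312^32 ≡ 344^2 = 118336 ≡ 271
312^64 ≡ 271^2 = 73441 ≡ 287
122 = 64 + 32 + 16 + 8 + 2, so 312^122 ≡ 287·271·344·98·114 ≡ 439 (mod 463)
R · y^e mod p:
35^2 = 1225 ≡ 299
35^4 ≡ 299^2 = 89401 ≡ 42
35^8 ≡ 42^2 = 1764 ≡ 375
35^16 ≡ 375^2 = 140625 ≡ 336
35^32 ≡ 336^2 = 112896 ≡ 387
35^64 ≡ 387^2 = 149769 ≡ 220
35^128 ≡ 220^2 = 48400 ≡ 248
35^256 ≡ 248^2 = 61504 ≡ 388
428 = 256 + 128 + 32 + 8 + 4, so 35^428 ≡ 388·248·387·375·42 ≡ 25 (mod 463)
98·25 = 2450 ≡ 135 (mod 463)
439 ≠ 135; the check fails.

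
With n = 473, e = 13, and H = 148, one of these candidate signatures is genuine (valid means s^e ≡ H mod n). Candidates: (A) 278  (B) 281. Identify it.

A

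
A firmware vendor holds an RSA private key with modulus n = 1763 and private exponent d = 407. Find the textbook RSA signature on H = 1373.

541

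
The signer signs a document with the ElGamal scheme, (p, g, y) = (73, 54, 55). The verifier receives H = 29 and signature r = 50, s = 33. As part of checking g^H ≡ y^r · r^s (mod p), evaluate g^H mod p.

35

Squares mod 73: 54^1≡54, 54^2≡69, 54^4≡16, 54^8≡37, 54^16≡55
29 = 16 + 8 + 4 + 1, so 54^29 ≡ 55·37·16·54 ≡ 35 (mod 73)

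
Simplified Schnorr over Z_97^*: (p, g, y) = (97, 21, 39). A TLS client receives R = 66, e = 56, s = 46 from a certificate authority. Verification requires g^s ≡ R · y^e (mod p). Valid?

yes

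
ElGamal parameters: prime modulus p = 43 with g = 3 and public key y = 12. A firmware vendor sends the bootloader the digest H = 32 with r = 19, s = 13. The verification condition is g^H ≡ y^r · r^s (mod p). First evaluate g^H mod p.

13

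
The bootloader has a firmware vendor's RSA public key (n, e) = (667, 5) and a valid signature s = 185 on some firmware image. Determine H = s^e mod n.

507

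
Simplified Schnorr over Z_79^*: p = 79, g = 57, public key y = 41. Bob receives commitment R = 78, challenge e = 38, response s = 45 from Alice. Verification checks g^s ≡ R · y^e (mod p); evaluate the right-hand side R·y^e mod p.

41^38 mod 79 = 52
R · y^e ≡ 78·52 = 4056 ≡ 27 (mod 79)

27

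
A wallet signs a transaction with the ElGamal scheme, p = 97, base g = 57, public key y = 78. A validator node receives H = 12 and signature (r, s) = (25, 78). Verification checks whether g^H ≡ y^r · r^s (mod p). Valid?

Left side g^H mod p:
57^2 = 3249 ≡ 48
57^4 ≡ 48^2 = 2304 ≡ 73
57^8 ≡ 73^2 = 5329 ≡ 91
12 = 8 + 4, so 57^12 ≡ 91·73 ≡ 47 (mod 97)
Right side y^r · r^s mod p:
78^2 = 6084 ≡ 70
78^4 ≡ 70^2 = 4900 ≡ 50
78^8 ≡ 50^2 = 2500 ≡ 75
78^16 ≡ 75^2 = 5625 ≡ 96
25 = 16 + 8 + 1, so 78^25 ≡ 96·75·78 ≡ 67 (mod 97)
25^2 = 625 ≡ 43
25^4 ≡ 43^2 = 1849 ≡ 6
25^8 ≡ 6^2 = 36
25^16 ≡ 36^2 = 1296 ≡ 35
25^32 ≡ 35^2 = 1225 ≡ 61
25^64 ≡ 61^2 = 3721 ≡ 35
78 = 64 + 8 + 4 + 2, so 25^78 ≡ 35·36·6·43 ≡ 33 (mod 97)
67·33 = 2211 ≡ 77 (mod 97)
47 ≠ 77, so verification fails.

no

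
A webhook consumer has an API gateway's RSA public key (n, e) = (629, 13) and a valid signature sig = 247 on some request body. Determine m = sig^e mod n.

280

sig^2 ≡ 247^2 = 61009 ≡ 625
sig^4 ≡ 625^2 = 390625 ≡ 16
sig^8 ≡ 16^2 = 256
13 = 8 + 4 + 1, so sig^13 ≡ 256·16·247 ≡ 280 (mod 629)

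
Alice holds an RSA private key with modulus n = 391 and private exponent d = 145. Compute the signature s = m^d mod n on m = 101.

m^2 ≡ 101^2 = 10201 ≡ 35
m^4 ≡ 35^2 = 1225 ≡ 52
m^8 ≡ 52^2 = 2704 ≡ 358
m^16 ≡ 358^2 = 128164 ≡ 307
m^32 ≡ 307^2 = 94249 ≡ 18
m^64 ≡ 18^2 = 324
m^128 ≡ 324^2 = 104976 ≡ 188
145 = 128 + 16 + 1, so m^145 ≡ 188·307·101 ≡ 288 (mod 391)

288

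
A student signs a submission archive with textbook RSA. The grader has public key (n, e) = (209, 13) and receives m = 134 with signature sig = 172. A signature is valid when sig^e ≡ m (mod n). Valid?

yes

sig^2 ≡ 172^2 = 29584 ≡ 115
sig^4 ≡ 115^2 = 13225 ≡ 58
sig^8 ≡ 58^2 = 3364 ≡ 20
13 = 8 + 4 + 1, so sig^13 ≡ 20·58·172 ≡ 134 (mod 209)
Since 134 equals the digest 134, verification succeeds.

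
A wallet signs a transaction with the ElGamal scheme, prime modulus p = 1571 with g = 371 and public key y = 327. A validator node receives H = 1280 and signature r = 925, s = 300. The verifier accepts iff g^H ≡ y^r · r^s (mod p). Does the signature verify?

verifies

Left side g^H mod p:
371^1280 mod 1571 = 1237
Right side y^r · r^s mod p:
327^925 mod 1571 = 1312
925^300 mod 1571 = 529
1312·529 = 694048 ≡ 1237 (mod 1571)
1237 ≡ 1237 (mod 1571), so the signature is genuine.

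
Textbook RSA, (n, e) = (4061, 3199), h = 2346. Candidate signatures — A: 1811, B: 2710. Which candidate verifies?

B

Candidate A: 1811^2 = 3279721 ≡ 2494; 1811^4 ≡ 2494^2 = 6220036 ≡ 2645; 1811^8 ≡ 2645^2 = 6996025 ≡ 2983; 1811^16 ≡ 2983^2 = 8898289 ≡ 638; 1811^32 ≡ 638^2 = 407044 ≡ 944; 1811^64 ≡ 944^2 = 891136 ≡ 1777; 1811^128 ≡ 1777^2 = 3157729 ≡ 2332; 1811^256 ≡ 2332^2 = 5438224 ≡ 545; 1811^512 ≡ 545^2 = 297025 ≡ 572; 1811^1024 ≡ 572^2 = 327184 ≡ 2304; 1811^2048 ≡ 2304^2 = 5308416 ≡ 689; 3199 = 2048 + 1024 + 64 + 32 + 16 + 8 + 4 + 2 + 1, so 1811^3199 ≡ 689·2304·1777·944·638·2983·2645·2494·1811 ≡ 3586 (mod 4061)
Candidate B: 2710^2 = 7344100 ≡ 1812; 2710^4 ≡ 1812^2 = 3283344 ≡ 2056; 2710^8 ≡ 2056^2 = 4227136 ≡ 3696; 2710^16 ≡ 3696^2 = 13660416 ≡ 3273; 2710^32 ≡ 3273^2 = 10712529 ≡ 3672; 2710^64 ≡ 3672^2 = 13483584 ≡ 1064; 2710^128 ≡ 1064^2 = 1132096 ≡ 3138; 2710^256 ≡ 3138^2 = 9847044 ≡ 3180; 2710^512 ≡ 3180^2 = 10112400 ≡ 510; 2710^1024 ≡ 510^2 = 260100 ≡ 196; 2710^2048 ≡ 196^2 = 38416 ≡ 1867; 3199 = 2048 + 1024 + 64 + 32 + 16 + 8 + 4 + 2 + 1, so 2710^3199 ≡ 1867·196·1064·3672·3273·3696·2056·1812·2710 ≡ 2346 (mod 4061)
  → matches h = 2346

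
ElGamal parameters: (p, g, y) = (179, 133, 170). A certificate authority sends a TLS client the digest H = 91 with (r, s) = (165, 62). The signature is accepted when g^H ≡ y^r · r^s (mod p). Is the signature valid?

invalid

Left side g^H mod p:
133^2 = 17689 ≡ 147
133^4 ≡ 147^2 = 21609 ≡ 129
133^8 ≡ 129^2 = 16641 ≡ 173
133^16 ≡ 173^2 = 29929 ≡ 36
133^32 ≡ 36^2 = 1296 ≡ 43
133^64 ≡ 43^2 = 1849 ≡ 59
91 = 64 + 16 + 8 + 2 + 1, so 133^91 ≡ 59·36·173·147·133 ≡ 32 (mod 179)
Right side y^r · r^s mod p:
170^2 = 28900 ≡ 81
170^4 ≡ 81^2 = 6561 ≡ 117
170^8 ≡ 117^2 = 13689 ≡ 85
170^16 ≡ 85^2 = 7225 ≡ 65
170^32 ≡ 65^2 = 4225 ≡ 108
170^64 ≡ 108^2 = 11664 ≡ 29
170^128 ≡ 29^2 = 841 ≡ 125
165 = 128 + 32 + 4 + 1, so 170^165 ≡ 125·108·117·170 ≡ 143 (mod 179)
165^2 = 27225 ≡ 17
165^4 ≡ 17^2 = 289 ≡ 110
165^8 ≡ 110^2 = 12100 ≡ 107
165^16 ≡ 107^2 = 11449 ≡ 172
165^32 ≡ 172^2 = 29584 ≡ 49
62 = 32 + 16 + 8 + 4 + 2, so 165^62 ≡ 49·172·107·110·17 ≡ 57 (mod 179)
143·57 = 8151 ≡ 96 (mod 179)
32 ≠ 96, so verification fails.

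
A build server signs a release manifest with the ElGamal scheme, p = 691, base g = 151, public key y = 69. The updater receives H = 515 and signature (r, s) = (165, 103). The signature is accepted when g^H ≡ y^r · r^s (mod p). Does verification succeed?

fails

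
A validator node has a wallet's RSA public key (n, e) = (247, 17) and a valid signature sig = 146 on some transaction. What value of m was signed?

Squares mod 247: sig^1≡146, sig^2≡74, sig^4≡42, sig^8≡35, sig^16≡237
17 = 16 + 1, so sig^17 ≡ 237·146 ≡ 22 (mod 247)

22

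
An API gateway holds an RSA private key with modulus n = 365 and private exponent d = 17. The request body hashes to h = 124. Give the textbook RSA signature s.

h^17 mod 365 = 124

124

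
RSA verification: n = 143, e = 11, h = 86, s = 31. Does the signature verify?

s^2 ≡ 31^2 = 961 ≡ 103
s^4 ≡ 103^2 = 10609 ≡ 27
s^8 ≡ 27^2 = 729 ≡ 14
11 = 8 + 2 + 1, so s^11 ≡ 14·103·31 ≡ 86 (mod 143)
s^11 mod 143 = 86 matches h.

verifies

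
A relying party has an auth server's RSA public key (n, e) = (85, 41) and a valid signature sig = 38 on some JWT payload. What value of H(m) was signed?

sig^2 ≡ 38^2 = 1444 ≡ 84
sig^4 ≡ 84^2 = 7056 ≡ 1
sig^8 ≡ 1^2 = 1
sig^16 ≡ 1^2 = 1
sig^32 ≡ 1^2 = 1
41 = 32 + 8 + 1, so sig^41 ≡ 1·1·38 ≡ 38 (mod 85)

38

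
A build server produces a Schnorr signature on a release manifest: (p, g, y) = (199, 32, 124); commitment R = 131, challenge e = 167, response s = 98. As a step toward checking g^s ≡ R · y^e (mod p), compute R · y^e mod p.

56

124^2 = 15376 ≡ 53
124^4 ≡ 53^2 = 2809 ≡ 23
124^8 ≡ 23^2 = 529 ≡ 131
124^16 ≡ 131^2 = 17161 ≡ 47
124^32 ≡ 47^2 = 2209 ≡ 20
124^64 ≡ 20^2 = 400 ≡ 2
124^128 ≡ 2^2 = 4
167 = 128 + 32 + 4 + 2 + 1, so 124^167 ≡ 4·20·23·53·124 ≡ 46 (mod 199)
R · y^e ≡ 131·46 = 6026 ≡ 56 (mod 199)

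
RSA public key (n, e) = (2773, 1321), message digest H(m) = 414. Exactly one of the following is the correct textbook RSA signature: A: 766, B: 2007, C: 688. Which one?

Candidate A: 766^1321 mod 2773 = 2359
Candidate B: 2007^1321 mod 2773 = 414
  → matches H(m) = 414
Candidate C: 688^1321 mod 2773 = 2040

B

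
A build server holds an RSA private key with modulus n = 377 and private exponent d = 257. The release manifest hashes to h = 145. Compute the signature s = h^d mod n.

Squares mod 377: h^1≡145, h^2≡290, h^4≡29, h^8≡87, h^16≡29, h^32≡87, h^64≡29, h^128≡87, h^256≡29
257 = 256 + 1, so h^257 ≡ 29·145 ≡ 58 (mod 377)

58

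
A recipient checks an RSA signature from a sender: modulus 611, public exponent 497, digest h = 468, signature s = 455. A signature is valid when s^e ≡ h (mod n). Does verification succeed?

fails

s^497 mod 611 = 143
The recovered value 143 does not match the digest 468.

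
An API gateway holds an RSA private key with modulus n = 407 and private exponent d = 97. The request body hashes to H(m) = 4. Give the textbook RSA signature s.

(H(m))^97 mod 407 = 104

104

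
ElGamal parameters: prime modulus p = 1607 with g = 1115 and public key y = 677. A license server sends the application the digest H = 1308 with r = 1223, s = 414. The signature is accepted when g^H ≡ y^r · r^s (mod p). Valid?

yes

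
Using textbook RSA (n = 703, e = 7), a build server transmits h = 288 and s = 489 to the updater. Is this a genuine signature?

genuine

Squares mod 703: s^1≡489, s^2≡101, s^4≡359
7 = 4 + 2 + 1, so s^7 ≡ 359·101·489 ≡ 288 (mod 703)
Since 288 equals the digest 288, verification succeeds.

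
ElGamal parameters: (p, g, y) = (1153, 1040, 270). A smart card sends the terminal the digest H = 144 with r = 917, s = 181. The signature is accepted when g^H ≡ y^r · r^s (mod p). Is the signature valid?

valid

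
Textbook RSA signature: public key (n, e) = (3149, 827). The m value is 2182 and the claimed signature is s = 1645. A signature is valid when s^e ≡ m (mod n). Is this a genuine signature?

forged

s^2 ≡ 1645^2 = 2706025 ≡ 1034
s^4 ≡ 1034^2 = 1069156 ≡ 1645
s^8 ≡ 1645^2 = 2706025 ≡ 1034
s^16 ≡ 1034^2 = 1069156 ≡ 1645
s^32 ≡ 1645^2 = 2706025 ≡ 1034
s^64 ≡ 1034^2 = 1069156 ≡ 1645
s^128 ≡ 1645^2 = 2706025 ≡ 1034
s^256 ≡ 1034^2 = 1069156 ≡ 1645
s^512 ≡ 1645^2 = 2706025 ≡ 1034
827 = 512 + 256 + 32 + 16 + 8 + 2 + 1, so s^827 ≡ 1034·1645·1034·1645·1034·1034·1645 ≡ 1034 (mod 3149)
The recovered value 1034 does not match the digest 2182.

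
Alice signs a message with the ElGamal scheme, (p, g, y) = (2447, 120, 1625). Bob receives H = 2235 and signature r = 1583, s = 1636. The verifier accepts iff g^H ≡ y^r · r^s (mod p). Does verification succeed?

passes

Left side g^H mod p:
Squares mod 2447: 120^1≡120, 120^2≡2165, 120^4≡1220, 120^8≡624, 120^16≡303, 120^32≡1270, 120^64≡327, 120^128≡1708, 120^256≡440, 120^512≡287, 120^1024≡1618, 120^2048≡2081
2235 = 2048 + 128 + 32 + 16 + 8 + 2 + 1, so 120^2235 ≡ 2081·1708·1270·303·624·2165·120 ≡ 1222 (mod 2447)
Right side y^r · r^s mod p:
Squares mod 2447: 1625^1≡1625, 1625^2≡312, 1625^4≡1911, 1625^8≡997, 1625^16≡527, 1625^32≡1218, 1625^64≡642, 1625^128≡1068, 1625^256≡322, 1625^512≡910, 1625^1024≡1014
1583 = 1024 + 512 + 32 + 8 + 4 + 2 + 1, so 1625^1583 ≡ 1014·910·1218·997·1911·312·1625 ≡ 751 (mod 2447)
Squares mod 2447: 1583^1≡1583, 1583^2≡161, 1583^4≡1451, 1583^8≡981, 1583^16≡690, 1583^32≡1382, 1583^64≡1264, 1583^128≡2252, 1583^256≡1320, 1583^512≡136, 1583^1024≡1367
1636 = 1024 + 512 + 64 + 32 + 4, so 1583^1636 ≡ 1367·136·1264·1382·1451 ≡ 637 (mod 2447)
751·637 = 478387 ≡ 1222 (mod 2447)
1222 ≡ 1222 (mod 2447), so the signature is genuine.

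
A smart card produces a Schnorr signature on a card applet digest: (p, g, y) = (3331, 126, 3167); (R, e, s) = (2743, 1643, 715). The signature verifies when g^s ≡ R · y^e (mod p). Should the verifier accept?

accept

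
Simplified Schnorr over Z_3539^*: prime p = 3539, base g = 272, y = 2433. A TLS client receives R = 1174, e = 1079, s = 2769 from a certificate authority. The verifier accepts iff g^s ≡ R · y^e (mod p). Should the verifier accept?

reject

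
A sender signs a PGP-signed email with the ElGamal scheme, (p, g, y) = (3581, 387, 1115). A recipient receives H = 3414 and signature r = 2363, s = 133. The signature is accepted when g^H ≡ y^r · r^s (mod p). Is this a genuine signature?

genuine

Left side g^H mod p:
387^2 = 149769 ≡ 2948
387^4 ≡ 2948^2 = 8690704 ≡ 3198
387^8 ≡ 3198^2 = 10227204 ≡ 3449
387^16 ≡ 3449^2 = 11895601 ≡ 3100
387^32 ≡ 3100^2 = 9610000 ≡ 2177
387^64 ≡ 2177^2 = 4739329 ≡ 1666
387^128 ≡ 1666^2 = 2775556 ≡ 281
387^256 ≡ 281^2 = 78961 ≡ 179
387^512 ≡ 179^2 = 32041 ≡ 3393
387^1024 ≡ 3393^2 = 11512449 ≡ 3115
387^2048 ≡ 3115^2 = 9703225 ≡ 2296
3414 = 2048 + 1024 + 256 + 64 + 16 + 4 + 2, so 387^3414 ≡ 2296·3115·179·1666·3100·3198·2948 ≡ 3478 (mod 3581)
Right side y^r · r^s mod p:
1115^2 = 1243225 ≡ 618
1115^4 ≡ 618^2 = 381924 ≡ 2338
1115^8 ≡ 2338^2 = 5466244 ≡ 1638
1115^16 ≡ 1638^2 = 2683044 ≡ 875
1115^32 ≡ 875^2 = 765625 ≡ 2872
1115^64 ≡ 2872^2 = 8248384 ≡ 1341
1115^128 ≡ 1341^2 = 1798281 ≡ 619
1115^256 ≡ 619^2 = 383161 ≡ 3575
1115^512 ≡ 3575^2 = 12780625 ≡ 36
1115^1024 ≡ 36^2 = 1296
1115^2048 ≡ 1296^2 = 1679616 ≡ 127
2363 = 2048 + 256 + 32 + 16 + 8 + 2 + 1, so 1115^2363 ≡ 127·3575·2872·875·1638·618·1115 ≡ 1511 (mod 3581)
2363^2 = 5583769 ≡ 990
2363^4 ≡ 990^2 = 980100 ≡ 2487
2363^8 ≡ 2487^2 = 6185169 ≡ 782
2363^16 ≡ 782^2 = 611524 ≡ 2754
2363^32 ≡ 2754^2 = 7584516 ≡ 3539
2363^64 ≡ 3539^2 = 12524521 ≡ 1764
2363^128 ≡ 1764^2 = 3111696 ≡ 3388
133 = 128 + 4 + 1, so 2363^133 ≡ 3388·2487·2363 ≡ 2140 (mod 3581)
1511·2140 = 3233540 ≡ 3478 (mod 3581)
3478 ≡ 3478 (mod 3581), so the signature is genuine.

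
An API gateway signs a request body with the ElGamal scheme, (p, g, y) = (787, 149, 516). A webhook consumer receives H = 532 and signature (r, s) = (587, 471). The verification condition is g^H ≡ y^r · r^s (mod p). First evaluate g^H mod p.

428

149^2 = 22201 ≡ 165
149^4 ≡ 165^2 = 27225 ≡ 467
149^8 ≡ 467^2 = 218089 ≡ 90
149^16 ≡ 90^2 = 8100 ≡ 230
149^32 ≡ 230^2 = 52900 ≡ 171
149^64 ≡ 171^2 = 29241 ≡ 122
149^128 ≡ 122^2 = 14884 ≡ 718
149^256 ≡ 718^2 = 515524 ≡ 39
149^512 ≡ 39^2 = 1521 ≡ 734
532 = 512 + 16 + 4, so 149^532 ≡ 734·230·467 ≡ 428 (mod 787)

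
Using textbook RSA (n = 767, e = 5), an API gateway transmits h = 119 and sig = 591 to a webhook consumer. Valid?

sig^2 ≡ 591^2 = 349281 ≡ 296
sig^4 ≡ 296^2 = 87616 ≡ 178
5 = 4 + 1, so sig^5 ≡ 178·591 ≡ 119 (mod 767)
119 = h, so the signature checks out.

yes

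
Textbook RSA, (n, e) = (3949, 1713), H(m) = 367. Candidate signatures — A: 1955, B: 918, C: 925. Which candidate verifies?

B

Candidate A: 1955^1713 mod 3949 = 699
Candidate B: 918^1713 mod 3949 = 367
  → matches H(m) = 367
Candidate C: 925^1713 mod 3949 = 3411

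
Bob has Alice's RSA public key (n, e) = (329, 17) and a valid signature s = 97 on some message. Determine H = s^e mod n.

237

Squares mod 329: s^1≡97, s^2≡197, s^4≡316, s^8≡169, s^16≡267
17 = 16 + 1, so s^17 ≡ 267·97 ≡ 237 (mod 329)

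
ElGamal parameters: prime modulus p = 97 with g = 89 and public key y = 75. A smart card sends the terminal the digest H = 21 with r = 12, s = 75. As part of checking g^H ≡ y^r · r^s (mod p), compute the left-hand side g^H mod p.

89^2 = 7921 ≡ 64
89^4 ≡ 64^2 = 4096 ≡ 22
89^8 ≡ 22^2 = 484 ≡ 96
89^16 ≡ 96^2 = 9216 ≡ 1
21 = 16 + 4 + 1, so 89^21 ≡ 1·22·89 ≡ 18 (mod 97)

18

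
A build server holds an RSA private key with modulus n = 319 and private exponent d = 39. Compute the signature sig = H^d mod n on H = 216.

294

H^2 ≡ 216^2 = 46656 ≡ 82
H^4 ≡ 82^2 = 6724 ≡ 25
H^8 ≡ 25^2 = 625 ≡ 306
H^16 ≡ 306^2 = 93636 ≡ 169
H^32 ≡ 169^2 = 28561 ≡ 170
39 = 32 + 4 + 2 + 1, so H^39 ≡ 170·25·82·216 ≡ 294 (mod 319)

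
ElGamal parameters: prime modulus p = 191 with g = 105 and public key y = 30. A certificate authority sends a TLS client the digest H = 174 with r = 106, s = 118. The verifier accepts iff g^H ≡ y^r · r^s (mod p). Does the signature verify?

does not verify

Left side g^H mod p:
Squares mod 191: 105^1≡105, 105^2≡138, 105^4≡135, 105^8≡80, 105^16≡97, 105^32≡50, 105^64≡17, 105^128≡98
174 = 128 + 32 + 8 + 4 + 2, so 105^174 ≡ 98·50·80·135·138 ≡ 128 (mod 191)
Right side y^r · r^s mod p:
Squares mod 191: 30^1≡30, 30^2≡136, 30^4≡160, 30^8≡6, 30^16≡36, 30^32≡150, 30^64≡153
106 = 64 + 32 + 8 + 2, so 30^106 ≡ 153·150·6·136 ≡ 32 (mod 191)
Squares mod 191: 106^1≡106, 106^2≡158, 106^4≡134, 106^8≡2, 106^16≡4, 106^32≡16, 106^64≡65
118 = 64 + 32 + 16 + 4 + 2, so 106^118 ≡ 65·16·4·134·158 ≡ 72 (mod 191)
32·72 = 2304 ≡ 12 (mod 191)
128 ≠ 12, so verification fails.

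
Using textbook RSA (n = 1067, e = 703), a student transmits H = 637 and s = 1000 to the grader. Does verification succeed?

passes

s^2 ≡ 1000^2 = 1000000 ≡ 221
s^4 ≡ 221^2 = 48841 ≡ 826
s^8 ≡ 826^2 = 682276 ≡ 463
s^16 ≡ 463^2 = 214369 ≡ 969
s^32 ≡ 969^2 = 938961 ≡ 1
s^64 ≡ 1^2 = 1
s^128 ≡ 1^2 = 1
s^256 ≡ 1^2 = 1
s^512 ≡ 1^2 = 1
703 = 512 + 128 + 32 + 16 + 8 + 4 + 2 + 1, so s^703 ≡ 1·1·1·969·463·826·221·1000 ≡ 637 (mod 1067)
Since 637 equals the digest 637, verification succeeds.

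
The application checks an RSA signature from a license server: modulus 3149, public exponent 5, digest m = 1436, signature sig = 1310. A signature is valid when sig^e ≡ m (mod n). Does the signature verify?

sig^2 ≡ 1310^2 = 1716100 ≡ 3044
sig^4 ≡ 3044^2 = 9265936 ≡ 1578
5 = 4 + 1, so sig^5 ≡ 1578·1310 ≡ 1436 (mod 3149)
Since 1436 equals the digest 1436, verification succeeds.

verifies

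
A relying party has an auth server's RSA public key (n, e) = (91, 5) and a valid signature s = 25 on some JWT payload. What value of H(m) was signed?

Squares mod 91: s^1≡25, s^2≡79, s^4≡53
5 = 4 + 1, so s^5 ≡ 53·25 ≡ 51 (mod 91)

51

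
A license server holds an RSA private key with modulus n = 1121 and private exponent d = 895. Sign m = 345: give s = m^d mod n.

m^2 ≡ 345^2 = 119025 ≡ 199
m^4 ≡ 199^2 = 39601 ≡ 366
m^8 ≡ 366^2 = 133956 ≡ 557
m^16 ≡ 557^2 = 310249 ≡ 853
m^32 ≡ 853^2 = 727609 ≡ 80
m^64 ≡ 80^2 = 6400 ≡ 795
m^128 ≡ 795^2 = 632025 ≡ 902
m^256 ≡ 902^2 = 813604 ≡ 879
m^512 ≡ 879^2 = 772641 ≡ 272
895 = 512 + 256 + 64 + 32 + 16 + 8 + 4 + 2 + 1, so m^895 ≡ 272·879·795·80·853·557·366·199·345 ≡ 1116 (mod 1121)

1116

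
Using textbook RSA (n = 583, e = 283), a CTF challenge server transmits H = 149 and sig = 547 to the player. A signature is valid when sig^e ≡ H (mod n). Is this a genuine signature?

sig^2 ≡ 547^2 = 299209 ≡ 130
sig^4 ≡ 130^2 = 16900 ≡ 576
sig^8 ≡ 576^2 = 331776 ≡ 49
sig^16 ≡ 49^2 = 2401 ≡ 69
sig^32 ≡ 69^2 = 4761 ≡ 97
sig^64 ≡ 97^2 = 9409 ≡ 81
sig^128 ≡ 81^2 = 6561 ≡ 148
sig^256 ≡ 148^2 = 21904 ≡ 333
283 = 256 + 16 + 8 + 2 + 1, so sig^283 ≡ 333·69·49·130·547 ≡ 149 (mod 583)
Since 149 equals the digest 149, verification succeeds.

genuine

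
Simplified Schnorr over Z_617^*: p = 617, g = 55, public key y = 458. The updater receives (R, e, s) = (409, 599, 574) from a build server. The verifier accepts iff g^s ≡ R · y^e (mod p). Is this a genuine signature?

g^s mod p:
Squares mod 617: 55^1≡55, 55^2≡557, 55^4≡515, 55^8≡532, 55^16≡438, 55^32≡574, 55^64≡615, 55^128≡4, 55^256≡16, 55^512≡256
574 = 512 + 32 + 16 + 8 + 4 + 2, so 55^574 ≡ 256·574·438·532·515·557 ≡ 461 (mod 617)
R · y^e mod p:
Squares mod 617: 458^1≡458, 458^2≡601, 458^4≡256, 458^8≡134, 458^16≡63, 458^32≡267, 458^64≡334, 458^128≡496, 458^256≡450, 458^512≡124
599 = 512 + 64 + 16 + 4 + 2 + 1, so 458^599 ≡ 124·334·63·256·601·458 ≡ 417 (mod 617)
409·417 = 170553 ≡ 261 (mod 617)
461 ≠ 261; the check fails.

forged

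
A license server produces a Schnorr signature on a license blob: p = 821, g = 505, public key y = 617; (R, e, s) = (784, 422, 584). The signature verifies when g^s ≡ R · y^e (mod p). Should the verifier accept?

reject

g^s mod p:
505^2 = 255025 ≡ 515
505^4 ≡ 515^2 = 265225 ≡ 42
505^8 ≡ 42^2 = 1764 ≡ 122
505^16 ≡ 122^2 = 14884 ≡ 106
505^32 ≡ 106^2 = 11236 ≡ 563
505^64 ≡ 563^2 = 316969 ≡ 63
505^128 ≡ 63^2 = 3969 ≡ 685
505^256 ≡ 685^2 = 469225 ≡ 434
505^512 ≡ 434^2 = 188356 ≡ 347
584 = 512 + 64 + 8, so 505^584 ≡ 347·63·122 ≡ 434 (mod 821)
R · y^e mod p:
617^2 = 380689 ≡ 566
617^4 ≡ 566^2 = 320356 ≡ 166
617^8 ≡ 166^2 = 27556 ≡ 463
617^16 ≡ 463^2 = 214369 ≡ 88
617^32 ≡ 88^2 = 7744 ≡ 355
617^64 ≡ 355^2 = 126025 ≡ 412
617^128 ≡ 412^2 = 169744 ≡ 618
617^256 ≡ 618^2 = 381924 ≡ 159
422 = 256 + 128 + 32 + 4 + 2, so 617^422 ≡ 159·618·355·166·566 ≡ 505 (mod 821)
784·505 = 395920 ≡ 198 (mod 821)
434 ≠ 198; the check fails.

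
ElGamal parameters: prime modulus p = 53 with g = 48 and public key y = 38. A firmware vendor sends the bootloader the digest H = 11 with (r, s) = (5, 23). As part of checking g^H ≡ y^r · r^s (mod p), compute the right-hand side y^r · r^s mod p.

38^2 = 1444 ≡ 13
38^4 ≡ 13^2 = 169 ≡ 10
5 = 4 + 1, so 38^5 ≡ 10·38 ≡ 9 (mod 53)
5^2 = 25
5^4 ≡ 25^2 = 625 ≡ 42
5^8 ≡ 42^2 = 1764 ≡ 15
5^16 ≡ 15^2 = 225 ≡ 13
23 = 16 + 4 + 2 + 1, so 5^23 ≡ 13·42·25·5 ≡ 39 (mod 53)
y^r · r^s ≡ 9·39 = 351 ≡ 33 (mod 53)

33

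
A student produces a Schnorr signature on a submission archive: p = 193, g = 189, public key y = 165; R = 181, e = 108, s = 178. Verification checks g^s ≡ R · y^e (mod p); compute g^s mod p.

186

189^178 mod 193 = 186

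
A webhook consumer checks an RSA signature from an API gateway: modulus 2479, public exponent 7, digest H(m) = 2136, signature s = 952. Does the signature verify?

s^7 mod 2479 = 2136
Since 2136 equals the digest 2136, verification succeeds.

verifies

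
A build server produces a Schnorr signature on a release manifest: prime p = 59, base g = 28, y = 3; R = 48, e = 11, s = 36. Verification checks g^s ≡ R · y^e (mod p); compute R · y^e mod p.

3^2 = 9
3^4 ≡ 9^2 = 81 ≡ 22
3^8 ≡ 22^2 = 484 ≡ 12
11 = 8 + 2 + 1, so 3^11 ≡ 12·9·3 ≡ 29 (mod 59)
R · y^e ≡ 48·29 = 1392 ≡ 35 (mod 59)

35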